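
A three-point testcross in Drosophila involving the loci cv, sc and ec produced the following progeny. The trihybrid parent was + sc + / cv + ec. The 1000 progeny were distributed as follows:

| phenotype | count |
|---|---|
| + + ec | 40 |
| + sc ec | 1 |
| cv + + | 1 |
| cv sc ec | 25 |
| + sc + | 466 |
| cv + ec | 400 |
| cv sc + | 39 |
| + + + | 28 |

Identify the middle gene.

The two rarest classes, + sc ec and cv + +, are the double crossovers. Comparing them with the parentals, only the ec allele has switched, so ec is the middle locus and the order is cv – ec – sc.

ec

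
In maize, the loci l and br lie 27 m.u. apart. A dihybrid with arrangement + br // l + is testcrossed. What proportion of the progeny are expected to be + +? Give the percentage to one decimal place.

A map distance of 27 m.u. corresponds to a recombination frequency of 0.270.
The F1 is + br / l +, so + + is a recombinant gamete class with expected frequency r/2 = 0.270/2 = 0.1350.
That is 0.1350 = 13.5% of the progeny.

13.5%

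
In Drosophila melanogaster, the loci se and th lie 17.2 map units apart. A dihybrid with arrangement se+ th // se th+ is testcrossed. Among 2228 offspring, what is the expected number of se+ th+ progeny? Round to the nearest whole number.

A map distance of 17.2 map units corresponds to a recombination frequency of 0.172.
The F1 is se+ th / se th+, so se+ th+ is a recombinant gamete class with expected frequency r/2 = 0.172/2 = 0.0860.
Expected number = 0.0860 × 2228 = 191.61 ≈ 192.

192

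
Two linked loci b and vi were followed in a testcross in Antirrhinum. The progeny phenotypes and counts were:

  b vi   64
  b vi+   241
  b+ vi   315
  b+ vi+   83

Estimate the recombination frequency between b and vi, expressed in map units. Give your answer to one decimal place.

20.9 map units

The two most frequent classes, b+ vi (315) and b vi+ (241), are the parental types, so the F1 was b+ vi / b vi+.
The recombinant classes are b+ vi+ and b vi: 83 + 64 = 147.
Recombination frequency = 147/703 = 0.2091 ≈ 20.9%, i.e. 20.9 map units.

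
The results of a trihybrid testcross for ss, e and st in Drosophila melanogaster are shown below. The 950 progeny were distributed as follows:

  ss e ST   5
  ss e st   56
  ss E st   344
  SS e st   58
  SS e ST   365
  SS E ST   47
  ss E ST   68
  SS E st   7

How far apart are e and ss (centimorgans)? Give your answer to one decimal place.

12.1 centimorgans

The two most frequent reciprocal classes, SS e ST and ss E st, are the parental types, so the F1 was SS e ST / ss E st.
The two rarest classes, ss e ST and SS E st, are the double crossovers. Comparing them with the parentals, only the ss allele has switched, so ss is the middle locus and the order is st – ss – e.
Crossovers in the ss–e interval produce the single-crossover classes SS E ST and ss e st (47 + 56 = 103) plus the double crossovers (12).
RF(ss–e) = (103 + 12) / 950 = 115/950 = 0.1211 → 12.1 centimorgans.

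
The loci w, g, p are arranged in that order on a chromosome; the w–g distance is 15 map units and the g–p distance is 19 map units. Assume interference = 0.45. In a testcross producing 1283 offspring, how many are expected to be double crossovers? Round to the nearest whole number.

20

Map distances give recombination frequencies of 0.150 and 0.190 for the two intervals.
With interference 0.45 (so coincidence = 0.55), expected double-crossover frequency = 0.150 × 0.190 × 0.55 = 0.01568.
Expected number = 0.01568 × 1283 = 20.11 ≈ 20.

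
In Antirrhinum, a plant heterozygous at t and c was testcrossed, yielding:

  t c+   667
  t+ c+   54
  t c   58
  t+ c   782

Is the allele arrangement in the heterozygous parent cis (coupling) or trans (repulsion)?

The two most frequent classes are t+ c (782) and t c+ (667); these are the parental (non-recombinant) types.
So the F1 carried t+ c on one chromosome and t c+ on the other — the recessive alleles are on opposite chromosomes (trans / repulsion).

trans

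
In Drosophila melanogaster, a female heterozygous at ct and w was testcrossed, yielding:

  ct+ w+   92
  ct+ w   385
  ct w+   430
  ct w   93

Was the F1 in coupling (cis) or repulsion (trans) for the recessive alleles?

trans

The two most frequent classes are ct+ w (385) and ct w+ (430); these are the parental (non-recombinant) types.
So the F1 carried ct+ w on one chromosome and ct w+ on the other — the recessive alleles are on opposite chromosomes (trans / repulsion).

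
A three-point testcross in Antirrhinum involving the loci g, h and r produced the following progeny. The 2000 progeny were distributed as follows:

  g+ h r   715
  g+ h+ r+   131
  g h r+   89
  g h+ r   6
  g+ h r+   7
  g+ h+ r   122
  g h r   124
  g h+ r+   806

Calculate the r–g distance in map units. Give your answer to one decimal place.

13.4 map units

The two most frequent reciprocal classes, g h+ r+ and g+ h r, are the parental types, so the F1 was g h+ r+ / g+ h r.
The two rarest classes, g h+ r and g+ h r+, are the double crossovers. Comparing them with the parentals, only the r allele has switched, so r is the middle locus and the order is g – r – h.
Crossovers in the g–r interval produce the single-crossover classes g+ h+ r+ and g h r (131 + 124 = 255) plus the double crossovers (13).
RF(g–r) = (255 + 13) / 2000 = 268/2000 = 0.1340 → 13.4 map units.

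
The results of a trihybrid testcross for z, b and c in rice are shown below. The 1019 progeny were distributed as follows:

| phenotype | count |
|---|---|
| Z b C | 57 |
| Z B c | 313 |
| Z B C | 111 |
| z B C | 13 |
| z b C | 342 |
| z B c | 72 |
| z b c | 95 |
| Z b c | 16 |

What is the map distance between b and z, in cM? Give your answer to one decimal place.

The two most frequent reciprocal classes, z b C and Z B c, are the parental types, so the F1 was z b C / Z B c.
The two rarest classes, z B C and Z b c, are the double crossovers. Comparing them with the parentals, only the b allele has switched, so b is the middle locus and the order is c – b – z.
Crossovers in the b–z interval produce the single-crossover classes Z b C and z B c (57 + 72 = 129) plus the double crossovers (29).
RF(b–z) = (129 + 29) / 1019 = 158/1019 = 0.1551 → 15.5 cM.

15.5 cM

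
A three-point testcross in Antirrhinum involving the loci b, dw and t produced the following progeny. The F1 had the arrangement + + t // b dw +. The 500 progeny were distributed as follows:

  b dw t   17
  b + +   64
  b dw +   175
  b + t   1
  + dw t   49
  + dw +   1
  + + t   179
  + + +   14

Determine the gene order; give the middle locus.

The two rarest classes, b + t and + dw +, are the double crossovers. Comparing them with the parentals, only the b allele has switched, so b is the middle locus and the order is dw – b – t.

b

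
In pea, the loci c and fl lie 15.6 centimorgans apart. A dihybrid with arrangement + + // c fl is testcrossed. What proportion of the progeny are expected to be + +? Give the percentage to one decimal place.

42.2%

A map distance of 15.6 centimorgans corresponds to a recombination frequency of 0.156.
The F1 is + + / c fl, so + + is a parental gamete class with expected frequency (1 − r)/2 = 0.844/2 = 0.4220.
That is 0.4220 = 42.2% of the progeny.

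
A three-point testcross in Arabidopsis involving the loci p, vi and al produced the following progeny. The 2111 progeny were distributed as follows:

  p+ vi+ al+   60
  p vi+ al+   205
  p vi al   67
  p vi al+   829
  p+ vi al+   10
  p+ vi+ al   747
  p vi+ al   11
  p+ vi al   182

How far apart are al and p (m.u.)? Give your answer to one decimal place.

The two most frequent reciprocal classes, p vi al+ and p+ vi+ al, are the parental types, so the F1 was p vi al+ / p+ vi+ al.
The two rarest classes, p+ vi al+ and p vi+ al, are the double crossovers. Comparing them with the parentals, only the p allele has switched, so p is the middle locus and the order is vi – p – al.
Crossovers in the p–al interval produce the single-crossover classes p vi al and p+ vi+ al+ (67 + 60 = 127) plus the double crossovers (21).
RF(p–al) = (127 + 21) / 2111 = 148/2111 = 0.0701 → 7.0 m.u.

7.0 m.u.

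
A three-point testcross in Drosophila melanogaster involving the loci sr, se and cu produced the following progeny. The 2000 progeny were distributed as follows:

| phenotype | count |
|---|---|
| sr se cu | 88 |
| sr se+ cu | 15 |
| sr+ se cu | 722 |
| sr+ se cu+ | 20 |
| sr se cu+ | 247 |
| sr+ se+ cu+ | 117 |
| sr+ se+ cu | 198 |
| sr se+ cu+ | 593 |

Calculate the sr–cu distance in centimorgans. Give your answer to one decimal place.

The two most frequent reciprocal classes, sr se+ cu+ and sr+ se cu, are the parental types, so the F1 was sr se+ cu+ / sr+ se cu.
The two rarest classes, sr se+ cu and sr+ se cu+, are the double crossovers. Comparing them with the parentals, only the cu allele has switched, so cu is the middle locus and the order is se – cu – sr.
Crossovers in the cu–sr interval produce the single-crossover classes sr+ se+ cu+ and sr se cu (117 + 88 = 205) plus the double crossovers (35).
RF(cu–sr) = (205 + 35) / 2000 = 240/2000 = 0.1200 → 12.0 centimorgans.

12.0 centimorgans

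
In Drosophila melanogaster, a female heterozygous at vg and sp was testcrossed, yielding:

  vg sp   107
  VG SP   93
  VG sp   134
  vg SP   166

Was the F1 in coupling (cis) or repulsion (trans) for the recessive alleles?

The two most frequent classes are VG sp (134) and vg SP (166); these are the parental (non-recombinant) types.
So the F1 carried VG sp on one chromosome and vg SP on the other — the recessive alleles are on opposite chromosomes (trans / repulsion).

trans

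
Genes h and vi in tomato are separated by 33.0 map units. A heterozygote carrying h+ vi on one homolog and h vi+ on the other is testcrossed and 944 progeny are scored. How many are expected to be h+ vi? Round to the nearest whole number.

A map distance of 33.0 map units corresponds to a recombination frequency of 0.330.
The F1 is h+ vi / h vi+, so h+ vi is a parental gamete class with expected frequency (1 − r)/2 = 0.670/2 = 0.3350.
Expected number = 0.3350 × 944 = 316.24 ≈ 316.

316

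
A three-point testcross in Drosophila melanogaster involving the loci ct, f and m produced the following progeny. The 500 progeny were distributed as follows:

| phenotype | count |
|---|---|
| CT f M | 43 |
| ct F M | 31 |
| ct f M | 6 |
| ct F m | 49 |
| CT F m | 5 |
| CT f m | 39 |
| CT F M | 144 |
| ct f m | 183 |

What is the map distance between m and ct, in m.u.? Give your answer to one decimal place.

The two most frequent reciprocal classes, CT F M and ct f m, are the parental types, so the F1 was CT F M / ct f m.
The two rarest classes, CT F m and ct f M, are the double crossovers. Comparing them with the parentals, only the m allele has switched, so m is the middle locus and the order is f – m – ct.
Crossovers in the m–ct interval produce the single-crossover classes ct F M and CT f m (31 + 39 = 70) plus the double crossovers (11).
RF(m–ct) = (70 + 11) / 500 = 81/500 = 0.1620 → 16.2 m.u.

16.2 m.u.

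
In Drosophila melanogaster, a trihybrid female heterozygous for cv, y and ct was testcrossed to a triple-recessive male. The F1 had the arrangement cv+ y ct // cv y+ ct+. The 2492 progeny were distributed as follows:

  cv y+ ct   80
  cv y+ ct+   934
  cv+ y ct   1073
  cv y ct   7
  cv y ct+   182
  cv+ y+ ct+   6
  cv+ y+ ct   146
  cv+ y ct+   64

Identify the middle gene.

cv

The two rarest classes, cv y ct and cv+ y+ ct+, are the double crossovers. Comparing them with the parentals, only the cv allele has switched, so cv is the middle locus and the order is y – cv – ct.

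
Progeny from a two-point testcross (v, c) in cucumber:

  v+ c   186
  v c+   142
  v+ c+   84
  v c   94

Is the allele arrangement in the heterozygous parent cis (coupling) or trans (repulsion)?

The two most frequent classes are v+ c (186) and v c+ (142); these are the parental (non-recombinant) types.
So the F1 carried v+ c on one chromosome and v c+ on the other — the recessive alleles are on opposite chromosomes (trans / repulsion).

trans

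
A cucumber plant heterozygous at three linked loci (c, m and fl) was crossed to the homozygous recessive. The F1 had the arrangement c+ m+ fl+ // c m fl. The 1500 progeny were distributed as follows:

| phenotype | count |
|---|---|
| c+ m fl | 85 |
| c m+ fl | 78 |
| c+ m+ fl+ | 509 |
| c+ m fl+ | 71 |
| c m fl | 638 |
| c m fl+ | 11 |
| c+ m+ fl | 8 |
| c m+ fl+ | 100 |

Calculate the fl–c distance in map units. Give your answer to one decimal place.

13.6 map units

The two rarest classes, c+ m+ fl and c m fl+, are the double crossovers. Comparing them with the parentals, only the fl allele has switched, so fl is the middle locus and the order is m – fl – c.
Crossovers in the fl–c interval produce the single-crossover classes c m+ fl+ and c+ m fl (100 + 85 = 185) plus the double crossovers (19).
RF(fl–c) = (185 + 19) / 1500 = 204/1500 = 0.1360 → 13.6 map units.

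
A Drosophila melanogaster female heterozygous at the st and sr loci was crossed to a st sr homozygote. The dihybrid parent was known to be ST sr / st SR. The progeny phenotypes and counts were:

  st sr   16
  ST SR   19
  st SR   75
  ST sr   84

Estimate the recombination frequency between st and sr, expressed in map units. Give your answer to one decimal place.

18.0 map units

The recombinant classes are ST SR and st sr: 19 + 16 = 35.
Recombination frequency = 35/194 = 0.1804 ≈ 18.0%, i.e. 18.0 map units.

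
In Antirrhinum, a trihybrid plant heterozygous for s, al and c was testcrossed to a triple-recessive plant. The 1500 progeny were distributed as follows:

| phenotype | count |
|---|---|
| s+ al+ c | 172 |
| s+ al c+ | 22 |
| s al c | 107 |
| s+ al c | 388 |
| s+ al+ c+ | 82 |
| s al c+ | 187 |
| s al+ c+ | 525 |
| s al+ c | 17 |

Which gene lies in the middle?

c

The two most frequent reciprocal classes, s+ al c and s al+ c+, are the parental types, so the F1 was s+ al c / s al+ c+.
The two rarest classes, s+ al c+ and s al+ c, are the double crossovers. Comparing them with the parentals, only the c allele has switched, so c is the middle locus and the order is al – c – s.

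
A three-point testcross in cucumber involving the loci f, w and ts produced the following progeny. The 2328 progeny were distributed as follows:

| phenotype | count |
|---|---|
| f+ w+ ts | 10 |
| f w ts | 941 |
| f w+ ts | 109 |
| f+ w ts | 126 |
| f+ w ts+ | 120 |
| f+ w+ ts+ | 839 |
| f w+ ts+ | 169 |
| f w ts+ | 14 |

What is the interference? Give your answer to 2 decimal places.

The two most frequent reciprocal classes, f+ w+ ts+ and f w ts, are the parental types, so the F1 was f+ w+ ts+ / f w ts.
The two rarest classes, f+ w+ ts and f w ts+, are the double crossovers. Comparing them with the parentals, only the ts allele has switched, so ts is the middle locus and the order is f – ts – w.
f–ts: (295 + 24)/2328 = 0.1370; ts–w: (229 + 24)/2328 = 0.1087.
Expected DCO frequency = 0.1370 × 0.1087 ≈ 0.01489; observed = 24/2328 ≈ 0.01031.
Coefficient of coincidence = 0.01031/0.01489 ≈ 0.69; interference = 1 − 0.69 = 0.31.

0.31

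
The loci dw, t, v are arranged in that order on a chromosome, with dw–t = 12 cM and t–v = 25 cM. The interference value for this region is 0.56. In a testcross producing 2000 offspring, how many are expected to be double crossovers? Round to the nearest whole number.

Map distances give recombination frequencies of 0.120 and 0.250 for the two intervals.
With interference 0.56 (so coincidence = 0.44), expected double-crossover frequency = 0.120 × 0.250 × 0.44 = 0.01320.
Expected number = 0.01320 × 2000 = 26.40 ≈ 26.

26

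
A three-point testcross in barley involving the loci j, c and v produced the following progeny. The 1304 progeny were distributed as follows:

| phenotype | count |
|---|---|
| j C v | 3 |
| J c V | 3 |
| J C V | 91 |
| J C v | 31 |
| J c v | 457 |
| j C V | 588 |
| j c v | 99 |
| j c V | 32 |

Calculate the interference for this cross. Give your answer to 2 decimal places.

The two most frequent reciprocal classes, j C V and J c v, are the parental types, so the F1 was j C V / J c v.
The two rarest classes, j C v and J c V, are the double crossovers. Comparing them with the parentals, only the v allele has switched, so v is the middle locus and the order is c – v – j.
c–v: (63 + 6)/1304 = 0.0529; v–j: (190 + 6)/1304 = 0.1503.
Expected DCO frequency = 0.0529 × 0.1503 ≈ 0.00795; observed = 6/1304 ≈ 0.00460.
Coefficient of coincidence = 0.00460/0.00795 ≈ 0.58; interference = 1 − 0.58 = 0.42.

0.42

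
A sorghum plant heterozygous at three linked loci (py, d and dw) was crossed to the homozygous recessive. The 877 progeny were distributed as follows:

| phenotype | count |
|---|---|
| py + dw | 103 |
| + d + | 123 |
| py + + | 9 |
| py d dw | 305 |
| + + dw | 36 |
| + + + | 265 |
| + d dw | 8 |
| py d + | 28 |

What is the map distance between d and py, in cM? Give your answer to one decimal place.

27.7 cM

The two most frequent reciprocal classes, py d dw and + + +, are the parental types, so the F1 was py d dw / + + +.
The two rarest classes, + d dw and py + +, are the double crossovers. Comparing them with the parentals, only the py allele has switched, so py is the middle locus and the order is dw – py – d.
Crossovers in the py–d interval produce the single-crossover classes py + dw and + d + (103 + 123 = 226) plus the double crossovers (17).
RF(py–d) = (226 + 17) / 877 = 243/877 = 0.2771 → 27.7 cM.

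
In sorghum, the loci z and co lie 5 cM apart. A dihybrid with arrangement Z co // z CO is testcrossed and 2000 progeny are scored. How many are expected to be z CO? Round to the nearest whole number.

A map distance of 5 cM corresponds to a recombination frequency of 0.050.
The F1 is Z co / z CO, so z CO is a parental gamete class with expected frequency (1 − r)/2 = 0.950/2 = 0.4750.
Expected number = 0.4750 × 2000 = 950.00 ≈ 950.

950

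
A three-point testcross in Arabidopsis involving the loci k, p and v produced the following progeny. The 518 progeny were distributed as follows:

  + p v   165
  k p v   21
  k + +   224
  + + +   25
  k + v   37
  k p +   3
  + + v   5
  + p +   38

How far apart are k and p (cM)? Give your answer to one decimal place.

The two most frequent reciprocal classes, + p v and k + +, are the parental types, so the F1 was + p v / k + +.
The two rarest classes, + + v and k p +, are the double crossovers. Comparing them with the parentals, only the p allele has switched, so p is the middle locus and the order is v – p – k.
Crossovers in the p–k interval produce the single-crossover classes k p v and + + + (21 + 25 = 46) plus the double crossovers (8).
RF(p–k) = (46 + 8) / 518 = 54/518 = 0.1042 → 10.4 cM.

10.4 cM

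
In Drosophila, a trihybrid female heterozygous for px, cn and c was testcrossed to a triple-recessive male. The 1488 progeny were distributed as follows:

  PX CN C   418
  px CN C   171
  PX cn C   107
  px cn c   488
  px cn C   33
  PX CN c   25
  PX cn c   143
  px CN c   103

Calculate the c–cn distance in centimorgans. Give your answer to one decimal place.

18.0 centimorgans

The two most frequent reciprocal classes, PX CN C and px cn c, are the parental types, so the F1 was PX CN C / px cn c.
The two rarest classes, PX CN c and px cn C, are the double crossovers. Comparing them with the parentals, only the c allele has switched, so c is the middle locus and the order is px – c – cn.
Crossovers in the c–cn interval produce the single-crossover classes PX cn C and px CN c (107 + 103 = 210) plus the double crossovers (58).
RF(c–cn) = (210 + 58) / 1488 = 268/1488 = 0.1801 → 18.0 centimorgans.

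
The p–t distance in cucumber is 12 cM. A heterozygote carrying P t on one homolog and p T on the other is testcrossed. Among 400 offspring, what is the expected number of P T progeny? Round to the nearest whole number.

A map distance of 12 cM corresponds to a recombination frequency of 0.120.
The F1 is P t / p T, so P T is a recombinant gamete class with expected frequency r/2 = 0.120/2 = 0.0600.
Expected number = 0.0600 × 400 = 24.00 ≈ 24.

24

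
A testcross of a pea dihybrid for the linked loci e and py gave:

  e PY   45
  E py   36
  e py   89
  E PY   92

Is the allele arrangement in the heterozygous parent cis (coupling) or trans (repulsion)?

The two most frequent classes are E PY (92) and e py (89); these are the parental (non-recombinant) types.
So the F1 carried E PY on one chromosome and e py on the other — the recessive alleles are on the same chromosome (cis / coupling).

cis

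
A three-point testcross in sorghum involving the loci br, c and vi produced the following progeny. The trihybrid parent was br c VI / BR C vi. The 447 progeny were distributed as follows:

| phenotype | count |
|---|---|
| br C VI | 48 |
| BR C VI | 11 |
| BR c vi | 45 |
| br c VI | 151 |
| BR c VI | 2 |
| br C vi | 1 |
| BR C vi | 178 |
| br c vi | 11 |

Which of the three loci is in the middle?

br

The two rarest classes, BR c VI and br C vi, are the double crossovers. Comparing them with the parentals, only the br allele has switched, so br is the middle locus and the order is c – br – vi.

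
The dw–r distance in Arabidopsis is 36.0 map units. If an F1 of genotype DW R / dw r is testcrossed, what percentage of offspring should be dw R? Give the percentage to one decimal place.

A map distance of 36.0 map units corresponds to a recombination frequency of 0.360.
The F1 is DW R / dw r, so dw R is a recombinant gamete class with expected frequency r/2 = 0.360/2 = 0.1800.
That is 0.1800 = 18.0% of the progeny.

18.0%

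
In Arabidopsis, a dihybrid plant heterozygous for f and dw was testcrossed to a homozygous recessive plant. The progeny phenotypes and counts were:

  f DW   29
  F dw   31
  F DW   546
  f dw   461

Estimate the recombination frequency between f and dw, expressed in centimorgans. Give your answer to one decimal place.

5.6 centimorgans

The two most frequent classes, F DW (546) and f dw (461), are the parental types, so the F1 was F DW / f dw.
The recombinant classes are F dw and f DW: 31 + 29 = 60.
Recombination frequency = 60/1067 = 0.0562 ≈ 5.6%, i.e. 5.6 centimorgans.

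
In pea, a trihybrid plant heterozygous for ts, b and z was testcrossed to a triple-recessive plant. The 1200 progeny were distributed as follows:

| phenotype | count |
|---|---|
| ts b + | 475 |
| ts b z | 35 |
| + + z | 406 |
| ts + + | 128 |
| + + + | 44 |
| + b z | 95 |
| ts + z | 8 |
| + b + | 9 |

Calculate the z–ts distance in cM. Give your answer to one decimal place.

8.0 cM

The two most frequent reciprocal classes, + + z and ts b +, are the parental types, so the F1 was + + z / ts b +.
The two rarest classes, ts + z and + b +, are the double crossovers. Comparing them with the parentals, only the ts allele has switched, so ts is the middle locus and the order is z – ts – b.
Crossovers in the z–ts interval produce the single-crossover classes + + + and ts b z (44 + 35 = 79) plus the double crossovers (17).
RF(z–ts) = (79 + 17) / 1200 = 96/1200 = 0.0800 → 8.0 cM.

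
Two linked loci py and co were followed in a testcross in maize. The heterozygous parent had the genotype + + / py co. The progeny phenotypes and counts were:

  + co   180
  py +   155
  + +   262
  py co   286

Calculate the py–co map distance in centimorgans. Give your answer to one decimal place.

The recombinant classes are + co and py +: 180 + 155 = 335.
Recombination frequency = 335/883 = 0.3794 ≈ 37.9%, i.e. 37.9 centimorgans.

37.9 centimorgans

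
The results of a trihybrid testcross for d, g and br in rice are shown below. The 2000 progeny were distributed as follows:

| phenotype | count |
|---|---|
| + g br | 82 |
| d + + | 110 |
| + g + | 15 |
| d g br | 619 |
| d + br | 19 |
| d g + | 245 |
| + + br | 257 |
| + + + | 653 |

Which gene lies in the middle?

g

The two most frequent reciprocal classes, d g br and + + +, are the parental types, so the F1 was d g br / + + +.
The two rarest classes, d + br and + g +, are the double crossovers. Comparing them with the parentals, only the g allele has switched, so g is the middle locus and the order is br – g – d.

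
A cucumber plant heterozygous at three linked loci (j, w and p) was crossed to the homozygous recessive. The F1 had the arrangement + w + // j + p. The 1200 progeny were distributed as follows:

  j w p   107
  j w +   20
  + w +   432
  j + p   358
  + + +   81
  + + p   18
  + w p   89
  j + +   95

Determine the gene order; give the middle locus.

j

The two rarest classes, j w + and + + p, are the double crossovers. Comparing them with the parentals, only the j allele has switched, so j is the middle locus and the order is p – j – w.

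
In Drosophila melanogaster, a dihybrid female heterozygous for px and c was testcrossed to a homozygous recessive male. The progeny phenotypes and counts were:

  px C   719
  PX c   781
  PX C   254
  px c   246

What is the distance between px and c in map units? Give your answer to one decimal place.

25.0 map units

The two most frequent classes, PX c (781) and px C (719), are the parental types, so the F1 was PX c / px C.
The recombinant classes are PX C and px c: 254 + 246 = 500.
Recombination frequency = 500/2000 = 0.2500 ≈ 25.0%, i.e. 25.0 map units.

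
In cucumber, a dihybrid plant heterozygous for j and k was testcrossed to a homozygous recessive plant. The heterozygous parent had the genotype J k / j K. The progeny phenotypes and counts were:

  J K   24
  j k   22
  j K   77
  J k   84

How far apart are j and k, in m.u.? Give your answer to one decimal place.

The recombinant classes are J K and j k: 24 + 22 = 46.
Recombination frequency = 46/207 = 0.2222 ≈ 22.2%, i.e. 22.2 m.u.

22.2 m.u.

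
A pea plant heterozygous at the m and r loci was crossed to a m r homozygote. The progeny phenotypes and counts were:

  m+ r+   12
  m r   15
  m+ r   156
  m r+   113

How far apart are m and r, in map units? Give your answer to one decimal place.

9.1 map units

The two most frequent classes, m+ r (156) and m r+ (113), are the parental types, so the F1 was m+ r / m r+.
The recombinant classes are m+ r+ and m r: 12 + 15 = 27.
Recombination frequency = 27/296 = 0.0912 ≈ 9.1%, i.e. 9.1 map units.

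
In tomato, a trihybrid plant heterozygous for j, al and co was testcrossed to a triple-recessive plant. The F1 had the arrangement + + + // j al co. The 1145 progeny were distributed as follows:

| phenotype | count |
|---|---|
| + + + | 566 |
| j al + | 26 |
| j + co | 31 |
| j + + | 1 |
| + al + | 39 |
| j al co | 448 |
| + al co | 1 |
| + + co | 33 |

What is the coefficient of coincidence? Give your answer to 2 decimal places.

0.52

The two rarest classes, j + + and + al co, are the double crossovers. Comparing them with the parentals, only the j allele has switched, so j is the middle locus and the order is co – j – al.
co–j: (59 + 2)/1145 = 0.0533; j–al: (70 + 2)/1145 = 0.0629.
Expected DCO frequency = 0.0533 × 0.0629 ≈ 0.00335; observed = 2/1145 ≈ 0.00175.
Coefficient of coincidence = 0.00175/0.00335 ≈ 0.52.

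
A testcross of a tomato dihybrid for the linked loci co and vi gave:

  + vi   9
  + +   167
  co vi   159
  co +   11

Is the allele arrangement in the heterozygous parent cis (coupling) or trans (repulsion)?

The two most frequent classes are + + (167) and co vi (159); these are the parental (non-recombinant) types.
So the F1 carried + + on one chromosome and co vi on the other — the recessive alleles are on the same chromosome (cis / coupling).

cis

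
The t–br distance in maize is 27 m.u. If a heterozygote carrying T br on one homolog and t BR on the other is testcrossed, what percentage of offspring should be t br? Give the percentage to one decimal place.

A map distance of 27 m.u. corresponds to a recombination frequency of 0.270.
The F1 is T br / t BR, so t br is a recombinant gamete class with expected frequency r/2 = 0.270/2 = 0.1350.
That is 0.1350 = 13.5% of the progeny.

13.5%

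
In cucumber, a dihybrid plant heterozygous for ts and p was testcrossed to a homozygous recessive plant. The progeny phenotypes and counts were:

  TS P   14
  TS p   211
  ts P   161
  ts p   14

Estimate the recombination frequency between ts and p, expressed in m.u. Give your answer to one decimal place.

7.0 m.u.

The two most frequent classes, TS p (211) and ts P (161), are the parental types, so the F1 was TS p / ts P.
The recombinant classes are TS P and ts p: 14 + 14 = 28.
Recombination frequency = 28/400 = 0.0700 ≈ 7.0%, i.e. 7.0 m.u.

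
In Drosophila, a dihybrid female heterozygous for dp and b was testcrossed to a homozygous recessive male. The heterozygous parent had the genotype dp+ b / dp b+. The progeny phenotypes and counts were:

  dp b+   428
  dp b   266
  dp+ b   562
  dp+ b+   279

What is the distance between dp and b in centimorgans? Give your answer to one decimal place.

35.5 centimorgans

The recombinant classes are dp+ b+ and dp b: 279 + 266 = 545.
Recombination frequency = 545/1535 = 0.3550 ≈ 35.5%, i.e. 35.5 centimorgans.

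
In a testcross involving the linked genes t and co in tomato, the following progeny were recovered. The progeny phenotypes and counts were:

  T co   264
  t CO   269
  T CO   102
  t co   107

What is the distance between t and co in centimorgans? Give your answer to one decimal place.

The two most frequent classes, T co (264) and t CO (269), are the parental types, so the F1 was T co / t CO.
The recombinant classes are T CO and t co: 102 + 107 = 209.
Recombination frequency = 209/742 = 0.2817 ≈ 28.2%, i.e. 28.2 centimorgans.

28.2 centimorgans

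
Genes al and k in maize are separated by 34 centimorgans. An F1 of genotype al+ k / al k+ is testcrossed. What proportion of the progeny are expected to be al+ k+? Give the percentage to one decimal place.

A map distance of 34 centimorgans corresponds to a recombination frequency of 0.340.
The F1 is al+ k / al k+, so al+ k+ is a recombinant gamete class with expected frequency r/2 = 0.340/2 = 0.1700.
That is 0.1700 = 17.0% of the progeny.

17.0%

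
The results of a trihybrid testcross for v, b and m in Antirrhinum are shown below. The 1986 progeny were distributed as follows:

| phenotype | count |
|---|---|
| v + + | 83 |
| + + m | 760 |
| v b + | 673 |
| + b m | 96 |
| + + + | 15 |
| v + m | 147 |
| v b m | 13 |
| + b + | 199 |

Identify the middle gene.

m

The two most frequent reciprocal classes, v b + and + + m, are the parental types, so the F1 was v b + / + + m.
The two rarest classes, v b m and + + +, are the double crossovers. Comparing them with the parentals, only the m allele has switched, so m is the middle locus and the order is v – m – b.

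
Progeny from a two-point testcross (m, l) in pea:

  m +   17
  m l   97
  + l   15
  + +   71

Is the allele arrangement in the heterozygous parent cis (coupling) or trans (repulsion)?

cis

The two most frequent classes are + + (71) and m l (97); these are the parental (non-recombinant) types.
So the F1 carried + + on one chromosome and m l on the other — the recessive alleles are on the same chromosome (cis / coupling).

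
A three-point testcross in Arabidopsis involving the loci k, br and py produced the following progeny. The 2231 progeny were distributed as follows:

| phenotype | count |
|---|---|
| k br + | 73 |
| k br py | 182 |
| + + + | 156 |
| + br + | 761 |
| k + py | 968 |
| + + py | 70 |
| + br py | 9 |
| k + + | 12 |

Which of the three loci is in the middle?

The two most frequent reciprocal classes, k + py and + br +, are the parental types, so the F1 was k + py / + br +.
The two rarest classes, k + + and + br py, are the double crossovers. Comparing them with the parentals, only the py allele has switched, so py is the middle locus and the order is br – py – k.

py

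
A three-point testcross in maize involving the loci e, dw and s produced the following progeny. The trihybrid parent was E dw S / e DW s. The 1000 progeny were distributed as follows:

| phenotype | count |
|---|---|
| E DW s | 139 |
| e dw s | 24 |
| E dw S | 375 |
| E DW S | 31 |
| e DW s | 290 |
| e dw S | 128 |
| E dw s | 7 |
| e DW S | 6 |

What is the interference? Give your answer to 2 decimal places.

0.32

The two rarest classes, E dw s and e DW S, are the double crossovers. Comparing them with the parentals, only the s allele has switched, so s is the middle locus and the order is e – s – dw.
e–s: (267 + 13)/1000 = 0.2800; s–dw: (55 + 13)/1000 = 0.0680.
Expected DCO frequency = 0.2800 × 0.0680 ≈ 0.01904; observed = 13/1000 ≈ 0.01300.
Coefficient of coincidence = 0.01300/0.01904 ≈ 0.68; interference = 1 − 0.68 = 0.32.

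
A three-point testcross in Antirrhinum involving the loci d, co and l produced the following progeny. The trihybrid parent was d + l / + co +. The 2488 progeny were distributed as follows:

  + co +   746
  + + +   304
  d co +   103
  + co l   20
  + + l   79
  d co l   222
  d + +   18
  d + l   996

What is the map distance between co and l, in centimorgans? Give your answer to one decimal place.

The two rarest classes, d + + and + co l, are the double crossovers. Comparing them with the parentals, only the l allele has switched, so l is the middle locus and the order is co – l – d.
Crossovers in the co–l interval produce the single-crossover classes d co l and + + + (222 + 304 = 526) plus the double crossovers (38).
RF(co–l) = (526 + 38) / 2488 = 564/2488 = 0.2267 → 22.7 centimorgans.

22.7 centimorgans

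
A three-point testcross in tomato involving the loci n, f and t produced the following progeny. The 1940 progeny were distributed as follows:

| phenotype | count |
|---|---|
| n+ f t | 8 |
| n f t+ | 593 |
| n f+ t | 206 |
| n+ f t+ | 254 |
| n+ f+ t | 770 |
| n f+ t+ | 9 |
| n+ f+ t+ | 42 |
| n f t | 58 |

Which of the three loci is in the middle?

The two most frequent reciprocal classes, n f t+ and n+ f+ t, are the parental types, so the F1 was n f t+ / n+ f+ t.
The two rarest classes, n f+ t+ and n+ f t, are the double crossovers. Comparing them with the parentals, only the f allele has switched, so f is the middle locus and the order is t – f – n.

f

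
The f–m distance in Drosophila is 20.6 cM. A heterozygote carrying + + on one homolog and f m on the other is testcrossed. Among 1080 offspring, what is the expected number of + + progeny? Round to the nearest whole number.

429

A map distance of 20.6 cM corresponds to a recombination frequency of 0.206.
The F1 is + + / f m, so + + is a parental gamete class with expected frequency (1 − r)/2 = 0.794/2 = 0.3970.
Expected number = 0.3970 × 1080 = 428.76 ≈ 429.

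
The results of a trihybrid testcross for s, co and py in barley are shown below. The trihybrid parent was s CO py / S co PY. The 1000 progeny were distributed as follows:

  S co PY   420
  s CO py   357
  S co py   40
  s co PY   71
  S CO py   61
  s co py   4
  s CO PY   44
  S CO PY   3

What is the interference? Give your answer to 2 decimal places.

0.45

The two rarest classes, s co py and S CO PY, are the double crossovers. Comparing them with the parentals, only the co allele has switched, so co is the middle locus and the order is s – co – py.
s–co: (132 + 7)/1000 = 0.1390; co–py: (84 + 7)/1000 = 0.0910.
Expected DCO frequency = 0.1390 × 0.0910 ≈ 0.01265; observed = 7/1000 ≈ 0.00700.
Coefficient of coincidence = 0.00700/0.01265 ≈ 0.55; interference = 1 − 0.55 = 0.45.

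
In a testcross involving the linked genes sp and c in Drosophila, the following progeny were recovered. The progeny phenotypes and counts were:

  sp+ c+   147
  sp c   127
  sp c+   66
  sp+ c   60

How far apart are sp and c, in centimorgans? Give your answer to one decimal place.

The two most frequent classes, sp+ c+ (147) and sp c (127), are the parental types, so the F1 was sp+ c+ / sp c.
The recombinant classes are sp+ c and sp c+: 60 + 66 = 126.
Recombination frequency = 126/400 = 0.3150 ≈ 31.5%, i.e. 31.5 centimorgans.

31.5 centimorgans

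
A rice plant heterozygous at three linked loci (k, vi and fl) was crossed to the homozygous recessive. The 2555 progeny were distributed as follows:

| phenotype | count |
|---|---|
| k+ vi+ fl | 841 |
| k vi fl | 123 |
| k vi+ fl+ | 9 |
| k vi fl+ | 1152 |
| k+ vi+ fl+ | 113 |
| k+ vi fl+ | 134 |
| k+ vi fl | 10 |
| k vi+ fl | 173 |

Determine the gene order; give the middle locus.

The two most frequent reciprocal classes, k+ vi+ fl and k vi fl+, are the parental types, so the F1 was k+ vi+ fl / k vi fl+.
The two rarest classes, k+ vi fl and k vi+ fl+, are the double crossovers. Comparing them with the parentals, only the vi allele has switched, so vi is the middle locus and the order is k – vi – fl.

vi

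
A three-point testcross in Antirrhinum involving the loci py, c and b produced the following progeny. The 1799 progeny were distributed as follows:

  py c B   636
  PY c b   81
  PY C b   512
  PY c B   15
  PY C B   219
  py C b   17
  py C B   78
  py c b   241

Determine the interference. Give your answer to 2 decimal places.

The two most frequent reciprocal classes, py c B and PY C b, are the parental types, so the F1 was py c B / PY C b.
The two rarest classes, PY c B and py C b, are the double crossovers. Comparing them with the parentals, only the py allele has switched, so py is the middle locus and the order is c – py – b.
c–py: (159 + 32)/1799 = 0.1062; py–b: (460 + 32)/1799 = 0.2735.
Expected DCO frequency = 0.1062 × 0.2735 ≈ 0.02905; observed = 32/1799 ≈ 0.01779.
Coefficient of coincidence = 0.01779/0.02905 ≈ 0.61; interference = 1 − 0.61 = 0.39.

0.39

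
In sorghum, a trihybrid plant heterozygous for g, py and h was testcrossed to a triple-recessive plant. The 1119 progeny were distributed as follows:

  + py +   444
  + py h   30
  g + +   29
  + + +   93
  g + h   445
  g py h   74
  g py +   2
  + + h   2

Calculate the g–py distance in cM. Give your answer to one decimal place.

15.3 cM

The two most frequent reciprocal classes, g + h and + py +, are the parental types, so the F1 was g + h / + py +.
The two rarest classes, + + h and g py +, are the double crossovers. Comparing them with the parentals, only the g allele has switched, so g is the middle locus and the order is py – g – h.
Crossovers in the py–g interval produce the single-crossover classes g py h and + + + (74 + 93 = 167) plus the double crossovers (4).
RF(py–g) = (167 + 4) / 1119 = 171/1119 = 0.1528 → 15.3 cM.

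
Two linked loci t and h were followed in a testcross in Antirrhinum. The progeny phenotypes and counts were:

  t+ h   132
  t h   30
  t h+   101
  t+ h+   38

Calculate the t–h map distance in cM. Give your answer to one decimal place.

The two most frequent classes, t+ h (132) and t h+ (101), are the parental types, so the F1 was t+ h / t h+.
The recombinant classes are t+ h+ and t h: 38 + 30 = 68.
Recombination frequency = 68/301 = 0.2259 ≈ 22.6%, i.e. 22.6 cM.

22.6 cM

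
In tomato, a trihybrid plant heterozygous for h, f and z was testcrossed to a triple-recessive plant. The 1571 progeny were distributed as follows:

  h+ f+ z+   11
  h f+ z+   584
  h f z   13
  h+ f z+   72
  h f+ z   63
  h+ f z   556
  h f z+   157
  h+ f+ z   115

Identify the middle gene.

The two most frequent reciprocal classes, h+ f z and h f+ z+, are the parental types, so the F1 was h+ f z / h f+ z+.
The two rarest classes, h f z and h+ f+ z+, are the double crossovers. Comparing them with the parentals, only the h allele has switched, so h is the middle locus and the order is z – h – f.

h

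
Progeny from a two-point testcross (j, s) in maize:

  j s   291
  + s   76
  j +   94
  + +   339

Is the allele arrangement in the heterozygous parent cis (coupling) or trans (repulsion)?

The two most frequent classes are + + (339) and j s (291); these are the parental (non-recombinant) types.
So the F1 carried + + on one chromosome and j s on the other — the recessive alleles are on the same chromosome (cis / coupling).

cis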